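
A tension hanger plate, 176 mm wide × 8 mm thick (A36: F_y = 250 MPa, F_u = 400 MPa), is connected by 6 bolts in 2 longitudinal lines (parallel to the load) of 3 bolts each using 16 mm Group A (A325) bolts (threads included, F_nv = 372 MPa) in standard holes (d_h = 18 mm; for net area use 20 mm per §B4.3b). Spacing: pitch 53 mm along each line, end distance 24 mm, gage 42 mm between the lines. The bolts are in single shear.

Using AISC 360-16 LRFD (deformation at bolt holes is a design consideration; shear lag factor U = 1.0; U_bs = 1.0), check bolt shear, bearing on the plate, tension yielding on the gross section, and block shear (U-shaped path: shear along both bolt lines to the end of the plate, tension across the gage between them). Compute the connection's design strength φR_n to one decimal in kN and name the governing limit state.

Bolt shear: A_b = π(16)²/4 = 201.06 mm². φR_n = 0.75 × 372 × 201.06 × 6 × 1 = 336.6 kN.
Bearing (8 mm plate, F_u = 400 MPa): end bolts L_c = 24 − 18/2 = 15, R_n = min(1.2×15×8×400, 2.4×16×8×400) = 57.6 kN/bolt; interior L_c = 53 − 18 = 35, R_n = 122.88 kN/bolt. φR_n = 0.75 × (2×57.6 + 4×122.88) = 455.0 kN.
Tension yield (gross): A_g = 176×8 = 1408 mm². φR_n = 0.90 × 250 × 1408 = 316.8 kN.
Block shear: shear path 2×[24+2×53] = 2×130 mm, A_gv = 2080, A_nv = 2×(130 − 2.5×20)×8 = 1280 mm²; tension across gage: (42 − 1×20)×8 = 176 mm². R_n = min(0.6×400×1280, 0.6×250×2080) + 1.0×400×176 = min(307.2, 312) + 70.4 = 377.6 kN. φR_n = 0.75 × 377.6 = 283.2 kN.
Governing: min(336.6, 455.0, 316.8, 283.2) = 283.2 kN → block shear.

283.2 kN (block shear governs)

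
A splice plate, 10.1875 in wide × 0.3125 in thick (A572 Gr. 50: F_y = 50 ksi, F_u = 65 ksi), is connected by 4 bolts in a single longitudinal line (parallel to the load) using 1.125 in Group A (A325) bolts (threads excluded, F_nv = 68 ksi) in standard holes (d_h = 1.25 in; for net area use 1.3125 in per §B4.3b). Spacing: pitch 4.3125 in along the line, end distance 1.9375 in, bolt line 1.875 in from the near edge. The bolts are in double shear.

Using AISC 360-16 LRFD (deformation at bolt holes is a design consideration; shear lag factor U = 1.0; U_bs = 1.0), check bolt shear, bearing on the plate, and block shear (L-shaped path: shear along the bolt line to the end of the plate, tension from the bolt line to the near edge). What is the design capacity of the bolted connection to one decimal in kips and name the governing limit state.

Bolt shear: A_b = π(1.125)²/4 = 0.99402 in². φR_n = 0.75 × 68 × 0.99402 × 4 × 2 = 405.6 kips.
Bearing (0.3125 in plate, F_u = 65 ksi): end bolts L_c = 1.9375 − 1.25/2 = 1.3125, R_n = min(1.2×1.3125×0.3125×65, 2.4×1.125×0.3125×65) = 31.992 kips/bolt; interior L_c = 4.3125 − 1.25 = 3.0625, R_n = 54.844 kips/bolt. φR_n = 0.75 × (1×31.992 + 3×54.844) = 147.4 kips.
Block shear: shear path 1×[1.9375+3×4.3125] = 1×14.875 in, A_gv = 4.6484, A_nv = 1×(14.875 − 3.5×1.3125)×0.3125 = 3.2129 in²; tension to near edge: (1.875 − 0.5×1.3125)×0.3125 = 0.38086 in². R_n = min(0.6×65×3.2129, 0.6×50×4.6484) + 1.0×65×0.38086 = min(125.3, 139.45) + 24.756 = 150.06 kips. φR_n = 0.75 × 150.06 = 112.5 kips.
Governing: min(405.6, 147.4, 112.5) = 112.5 kips → block shear.

112.5 kips (block shear governs)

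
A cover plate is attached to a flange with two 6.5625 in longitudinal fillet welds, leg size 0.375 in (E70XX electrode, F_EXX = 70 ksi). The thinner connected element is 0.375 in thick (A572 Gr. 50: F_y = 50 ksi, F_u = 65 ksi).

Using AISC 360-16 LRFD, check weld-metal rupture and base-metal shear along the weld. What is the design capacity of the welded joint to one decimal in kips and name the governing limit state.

109.6 kips (weld metal governs)

Weld metal: throat = 0.707×0.375 = 0.26513 in, L = 2×6.5625 = 13.125 in. φR_n = 0.75 × 0.6 × 70 × 0.26513 × 13.125 = 109.6 kips.
Base metal shear (0.375 in plate): yield φR_n = 1.0×0.6×50×0.375×13.125 = 147.7 kips; rupture φR_n = 0.75×0.6×65×0.375×13.125 = 144.0 kips; take 144.0 kips (rupture).
Governing: min(109.6, 144.0) = 109.6 kips → weld metal.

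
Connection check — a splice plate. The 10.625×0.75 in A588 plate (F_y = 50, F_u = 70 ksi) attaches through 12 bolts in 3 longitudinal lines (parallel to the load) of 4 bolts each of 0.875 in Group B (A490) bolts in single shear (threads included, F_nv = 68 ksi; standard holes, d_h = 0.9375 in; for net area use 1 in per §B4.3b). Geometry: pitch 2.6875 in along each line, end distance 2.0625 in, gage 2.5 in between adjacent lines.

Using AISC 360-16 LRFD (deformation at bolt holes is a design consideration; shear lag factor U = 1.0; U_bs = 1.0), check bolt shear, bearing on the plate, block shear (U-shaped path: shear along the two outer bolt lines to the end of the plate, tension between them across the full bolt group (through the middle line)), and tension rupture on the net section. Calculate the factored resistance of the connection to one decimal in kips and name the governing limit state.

300.2 kips (net-section rupture governs)

Bolt shear: A_b = π(0.875)²/4 = 0.60132 in². φR_n = 0.75 × 68 × 0.60132 × 12 × 1 = 368.0 kips.
Bearing (0.75 in plate, F_u = 70 ksi): end bolts L_c = 2.0625 − 0.9375/2 = 1.59375, R_n = min(1.2×1.59375×0.75×70, 2.4×0.875×0.75×70) = 100.41 kips/bolt; interior L_c = 2.6875 − 0.9375 = 1.75, R_n = 110.25 kips/bolt. φR_n = 0.75 × (3×100.41 + 9×110.25) = 970.1 kips.
Block shear: shear path 2×[2.0625+3×2.6875] = 2×10.125 in, A_gv = 15.188, A_nv = 2×(10.125 − 3.5×1)×0.75 = 9.9375 in²; tension across gage: (5 − 2×1)×0.75 = 2.25 in². R_n = min(0.6×70×9.9375, 0.6×50×15.188) + 1.0×70×2.25 = min(417.38, 455.64) + 157.5 = 574.88 kips. φR_n = 0.75 × 574.88 = 431.2 kips.
Tension rupture (net): A_n = (10.625 − 3×1)×0.75 = 5.7188 in² (U = 1.0, A_e = A_n). φR_n = 0.75 × 70 × 5.7188 = 300.2 kips.
Governing: min(368.0, 970.1, 431.2, 300.2) = 300.2 kips → net-section rupture.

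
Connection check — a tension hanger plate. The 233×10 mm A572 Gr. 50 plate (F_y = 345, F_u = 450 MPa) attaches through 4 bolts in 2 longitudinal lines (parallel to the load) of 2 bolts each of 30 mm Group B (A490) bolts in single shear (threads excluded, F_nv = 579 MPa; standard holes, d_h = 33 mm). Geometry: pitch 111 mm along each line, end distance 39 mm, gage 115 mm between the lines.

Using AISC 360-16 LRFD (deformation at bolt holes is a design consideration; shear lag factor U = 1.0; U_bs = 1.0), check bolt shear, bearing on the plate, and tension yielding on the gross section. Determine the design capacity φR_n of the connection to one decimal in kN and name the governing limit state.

Bolt shear: A_b = π(30)²/4 = 706.86 mm². φR_n = 0.75 × 579 × 706.86 × 4 × 1 = 1227.8 kN.
Bearing (10 mm plate, F_u = 450 MPa): end bolts L_c = 39 − 33/2 = 22.5, R_n = min(1.2×22.5×10×450, 2.4×30×10×450) = 121.5 kN/bolt; interior L_c = 111 − 33 = 78, R_n = 324 kN/bolt. φR_n = 0.75 × (2×121.5 + 2×324) = 668.3 kN.
Tension yield (gross): A_g = 233×10 = 2330 mm². φR_n = 0.90 × 345 × 2330 = 723.5 kN.
Governing: min(1227.8, 668.3, 723.5) = 668.3 kN → bearing.

668.3 kN (bearing governs)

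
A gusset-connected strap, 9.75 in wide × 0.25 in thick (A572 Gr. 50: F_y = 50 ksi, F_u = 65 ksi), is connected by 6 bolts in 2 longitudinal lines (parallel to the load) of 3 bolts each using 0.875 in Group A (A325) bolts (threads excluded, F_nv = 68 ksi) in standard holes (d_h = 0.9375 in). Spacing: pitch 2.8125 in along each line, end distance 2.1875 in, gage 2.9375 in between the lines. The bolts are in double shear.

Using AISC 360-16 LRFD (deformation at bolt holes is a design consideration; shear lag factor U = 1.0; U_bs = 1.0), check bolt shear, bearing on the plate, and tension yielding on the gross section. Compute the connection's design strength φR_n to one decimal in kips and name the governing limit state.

109.7 kips (gross-section yield governs)

Bolt shear: A_b = π(0.875)²/4 = 0.60132 in². φR_n = 0.75 × 68 × 0.60132 × 6 × 2 = 368.0 kips.
Bearing (0.25 in plate, F_u = 65 ksi): end bolts L_c = 2.1875 − 0.9375/2 = 1.71875, R_n = min(1.2×1.71875×0.25×65, 2.4×0.875×0.25×65) = 33.516 kips/bolt; interior L_c = 2.8125 − 0.9375 = 1.875, R_n = 34.125 kips/bolt. φR_n = 0.75 × (2×33.516 + 4×34.125) = 152.6 kips.
Tension yield (gross): A_g = 9.75×0.25 = 2.4375 in². φR_n = 0.90 × 50 × 2.4375 = 109.7 kips.
Governing: min(368.0, 152.6, 109.7) = 109.7 kips → gross-section yield.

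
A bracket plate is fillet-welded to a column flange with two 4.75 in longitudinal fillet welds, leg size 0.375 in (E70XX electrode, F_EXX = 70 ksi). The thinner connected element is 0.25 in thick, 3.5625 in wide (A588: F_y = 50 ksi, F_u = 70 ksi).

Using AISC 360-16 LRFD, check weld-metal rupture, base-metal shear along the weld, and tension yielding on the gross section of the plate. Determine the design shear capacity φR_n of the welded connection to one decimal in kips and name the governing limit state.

Weld metal: throat = 0.707×0.375 = 0.26513 in, L = 2×4.75 = 9.5 in. φR_n = 0.75 × 0.6 × 70 × 0.26513 × 9.5 = 79.3 kips.
Base metal shear (0.25 in plate): yield φR_n = 1.0×0.6×50×0.25×9.5 = 71.3 kips; rupture φR_n = 0.75×0.6×70×0.25×9.5 = 74.8 kips; take 71.3 kips (yield).
Tension yield (gross): A_g = 3.5625×0.25 = 0.89063 in². φR_n = 0.90 × 50 × 0.89063 = 40.1 kips.
Governing: min(79.3, 71.3, 40.1) = 40.1 kips → gross-section yield.

40.1 kips (gross-section yield governs)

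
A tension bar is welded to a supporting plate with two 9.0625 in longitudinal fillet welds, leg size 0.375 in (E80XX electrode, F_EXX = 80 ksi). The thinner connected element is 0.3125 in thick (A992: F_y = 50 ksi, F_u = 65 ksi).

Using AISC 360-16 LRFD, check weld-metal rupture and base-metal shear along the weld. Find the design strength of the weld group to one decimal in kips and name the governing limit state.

165.7 kips (base-metal shear governs)

Weld metal: throat = 0.707×0.375 = 0.26513 in, L = 2×9.0625 = 18.125 in. φR_n = 0.75 × 0.6 × 80 × 0.26513 × 18.125 = 173.0 kips.
Base metal shear (0.3125 in plate): yield φR_n = 1.0×0.6×50×0.3125×18.125 = 169.9 kips; rupture φR_n = 0.75×0.6×65×0.3125×18.125 = 165.7 kips; take 165.7 kips (rupture).
Governing: min(173.0, 165.7) = 165.7 kips → base-metal shear.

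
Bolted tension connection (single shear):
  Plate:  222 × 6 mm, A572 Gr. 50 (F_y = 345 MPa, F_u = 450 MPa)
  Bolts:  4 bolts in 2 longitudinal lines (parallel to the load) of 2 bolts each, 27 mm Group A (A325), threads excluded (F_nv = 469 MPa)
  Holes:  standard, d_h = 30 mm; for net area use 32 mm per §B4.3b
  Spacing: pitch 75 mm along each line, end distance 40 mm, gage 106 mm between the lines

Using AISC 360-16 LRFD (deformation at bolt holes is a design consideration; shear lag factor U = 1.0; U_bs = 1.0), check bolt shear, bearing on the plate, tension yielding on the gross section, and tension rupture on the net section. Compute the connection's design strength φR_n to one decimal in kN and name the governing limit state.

320.0 kN (net-section rupture governs)

Bolt shear: A_b = π(27)²/4 = 572.56 mm². φR_n = 0.75 × 469 × 572.56 × 4 × 1 = 805.6 kN.
Bearing (6 mm plate, F_u = 450 MPa): end bolts L_c = 40 − 30/2 = 25, R_n = min(1.2×25×6×450, 2.4×27×6×450) = 81 kN/bolt; interior L_c = 75 − 30 = 45, R_n = 145.8 kN/bolt. φR_n = 0.75 × (2×81 + 2×145.8) = 340.2 kN.
Tension yield (gross): A_g = 222×6 = 1332 mm². φR_n = 0.90 × 345 × 1332 = 413.6 kN.
Tension rupture (net): A_n = (222 − 2×32)×6 = 948 mm² (U = 1.0, A_e = A_n). φR_n = 0.75 × 450 × 948 = 320.0 kN.
Governing: min(805.6, 340.2, 413.6, 320.0) = 320.0 kN → net-section rupture.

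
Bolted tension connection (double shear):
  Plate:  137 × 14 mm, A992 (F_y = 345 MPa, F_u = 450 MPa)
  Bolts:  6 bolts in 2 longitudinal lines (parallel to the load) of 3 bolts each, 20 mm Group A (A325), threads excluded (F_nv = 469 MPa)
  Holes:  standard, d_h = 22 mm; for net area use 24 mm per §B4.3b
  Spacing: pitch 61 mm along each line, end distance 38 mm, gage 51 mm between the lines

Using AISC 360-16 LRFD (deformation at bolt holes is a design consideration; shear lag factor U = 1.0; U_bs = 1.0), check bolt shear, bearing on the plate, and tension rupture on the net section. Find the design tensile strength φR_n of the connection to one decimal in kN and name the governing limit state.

Bolt shear: A_b = π(20)²/4 = 314.16 mm². φR_n = 0.75 × 469 × 314.16 × 6 × 2 = 1326.1 kN.
Bearing (14 mm plate, F_u = 450 MPa): end bolts L_c = 38 − 22/2 = 27, R_n = min(1.2×27×14×450, 2.4×20×14×450) = 204.12 kN/bolt; interior L_c = 61 − 22 = 39, R_n = 294.84 kN/bolt. φR_n = 0.75 × (2×204.12 + 4×294.84) = 1190.7 kN.
Tension rupture (net): A_n = (137 − 2×24)×14 = 1246 mm² (U = 1.0, A_e = A_n). φR_n = 0.75 × 450 × 1246 = 420.5 kN.
Governing: min(1326.1, 1190.7, 420.5) = 420.5 kN → net-section rupture.

420.5 kN (net-section rupture governs)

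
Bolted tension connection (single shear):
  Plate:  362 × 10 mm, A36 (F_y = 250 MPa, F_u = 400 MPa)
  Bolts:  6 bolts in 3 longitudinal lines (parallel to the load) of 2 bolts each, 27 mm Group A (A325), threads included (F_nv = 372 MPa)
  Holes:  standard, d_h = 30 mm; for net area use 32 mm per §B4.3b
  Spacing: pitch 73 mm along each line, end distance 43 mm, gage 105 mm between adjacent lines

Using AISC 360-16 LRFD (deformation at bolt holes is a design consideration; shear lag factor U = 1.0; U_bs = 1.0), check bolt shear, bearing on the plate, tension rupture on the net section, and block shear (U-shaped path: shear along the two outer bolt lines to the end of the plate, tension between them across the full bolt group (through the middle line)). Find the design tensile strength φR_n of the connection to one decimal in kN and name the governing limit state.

Bolt shear: A_b = π(27)²/4 = 572.56 mm². φR_n = 0.75 × 372 × 572.56 × 6 × 1 = 958.5 kN.
Bearing (10 mm plate, F_u = 400 MPa): end bolts L_c = 43 − 30/2 = 28, R_n = min(1.2×28×10×400, 2.4×27×10×400) = 134.4 kN/bolt; interior L_c = 73 − 30 = 43, R_n = 206.4 kN/bolt. φR_n = 0.75 × (3×134.4 + 3×206.4) = 766.8 kN.
Tension rupture (net): A_n = (362 − 3×32)×10 = 2660 mm² (U = 1.0, A_e = A_n). φR_n = 0.75 × 400 × 2660 = 798.0 kN.
Block shear: shear path 2×[43+1×73] = 2×116 mm, A_gv = 2320, A_nv = 2×(116 − 1.5×32)×10 = 1360 mm²; tension across gage: (210 − 2×32)×10 = 1460 mm². R_n = min(0.6×400×1360, 0.6×250×2320) + 1.0×400×1460 = min(326.4, 348) + 584 = 910.4 kN. φR_n = 0.75 × 910.4 = 682.8 kN.
Governing: min(958.5, 766.8, 798.0, 682.8) = 682.8 kN → block shear.

682.8 kN (block shear governs)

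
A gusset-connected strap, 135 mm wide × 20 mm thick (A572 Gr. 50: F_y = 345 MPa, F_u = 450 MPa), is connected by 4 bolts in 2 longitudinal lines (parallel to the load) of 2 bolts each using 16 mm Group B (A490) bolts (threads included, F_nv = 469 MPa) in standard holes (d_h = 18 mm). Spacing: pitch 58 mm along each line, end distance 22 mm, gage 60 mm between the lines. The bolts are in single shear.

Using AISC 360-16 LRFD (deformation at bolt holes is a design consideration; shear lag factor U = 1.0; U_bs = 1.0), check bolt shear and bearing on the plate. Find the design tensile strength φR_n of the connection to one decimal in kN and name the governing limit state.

282.9 kN (bolt shear governs)

Bolt shear: A_b = π(16)²/4 = 201.06 mm². φR_n = 0.75 × 469 × 201.06 × 4 × 1 = 282.9 kN.
Bearing (20 mm plate, F_u = 450 MPa): end bolts L_c = 22 − 18/2 = 13, R_n = min(1.2×13×20×450, 2.4×16×20×450) = 140.4 kN/bolt; interior L_c = 58 − 18 = 40, R_n = 345.6 kN/bolt. φR_n = 0.75 × (2×140.4 + 2×345.6) = 729.0 kN.
Governing: min(282.9, 729.0) = 282.9 kN → bolt shear.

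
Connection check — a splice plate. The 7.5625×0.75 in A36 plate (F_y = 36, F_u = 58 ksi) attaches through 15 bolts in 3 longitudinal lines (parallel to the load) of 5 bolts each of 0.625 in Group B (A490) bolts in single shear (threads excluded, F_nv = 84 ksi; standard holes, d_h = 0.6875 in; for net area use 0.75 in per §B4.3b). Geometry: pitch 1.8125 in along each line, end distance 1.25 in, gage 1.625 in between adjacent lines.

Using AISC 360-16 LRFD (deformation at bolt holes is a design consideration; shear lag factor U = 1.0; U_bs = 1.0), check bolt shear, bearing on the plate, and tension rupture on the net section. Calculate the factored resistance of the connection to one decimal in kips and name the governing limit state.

Bolt shear: A_b = π(0.625)²/4 = 0.3068 in². φR_n = 0.75 × 84 × 0.3068 × 15 × 1 = 289.9 kips.
Bearing (0.75 in plate, F_u = 58 ksi): end bolts L_c = 1.25 − 0.6875/2 = 0.90625, R_n = min(1.2×0.90625×0.75×58, 2.4×0.625×0.75×58) = 47.306 kips/bolt; interior L_c = 1.8125 − 0.6875 = 1.125, R_n = 58.725 kips/bolt. φR_n = 0.75 × (3×47.306 + 12×58.725) = 635.0 kips.
Tension rupture (net): A_n = (7.5625 − 3×0.75)×0.75 = 3.9844 in² (U = 1.0, A_e = A_n). φR_n = 0.75 × 58 × 3.9844 = 173.3 kips.
Governing: min(289.9, 635.0, 173.3) = 173.3 kips → net-section rupture.

173.3 kips (net-section rupture governs)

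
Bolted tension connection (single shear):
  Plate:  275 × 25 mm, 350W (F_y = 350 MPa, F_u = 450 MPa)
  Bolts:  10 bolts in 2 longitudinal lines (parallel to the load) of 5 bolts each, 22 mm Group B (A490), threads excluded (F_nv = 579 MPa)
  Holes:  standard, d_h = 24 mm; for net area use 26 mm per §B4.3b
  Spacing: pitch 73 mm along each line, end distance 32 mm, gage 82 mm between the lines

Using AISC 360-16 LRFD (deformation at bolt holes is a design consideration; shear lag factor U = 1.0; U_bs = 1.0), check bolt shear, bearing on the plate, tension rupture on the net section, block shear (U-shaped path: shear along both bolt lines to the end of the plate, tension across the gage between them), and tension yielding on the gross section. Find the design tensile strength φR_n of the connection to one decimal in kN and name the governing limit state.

Bolt shear: A_b = π(22)²/4 = 380.13 mm². φR_n = 0.75 × 579 × 380.13 × 10 × 1 = 1650.7 kN.
Bearing (25 mm plate, F_u = 450 MPa): end bolts L_c = 32 − 24/2 = 20, R_n = min(1.2×20×25×450, 2.4×22×25×450) = 270 kN/bolt; interior L_c = 73 − 24 = 49, R_n = 594 kN/bolt. φR_n = 0.75 × (2×270 + 8×594) = 3969.0 kN.
Tension rupture (net): A_n = (275 − 2×26)×25 = 5575 mm² (U = 1.0, A_e = A_n). φR_n = 0.75 × 450 × 5575 = 1881.6 kN.
Block shear: shear path 2×[32+4×73] = 2×324 mm, A_gv = 16200, A_nv = 2×(324 − 4.5×26)×25 = 10350 mm²; tension across gage: (82 − 1×26)×25 = 1400 mm². R_n = min(0.6×450×10350, 0.6×350×16200) + 1.0×450×1400 = min(2794.5, 3402) + 630 = 3424.5 kN. φR_n = 0.75 × 3424.5 = 2568.4 kN.
Tension yield (gross): A_g = 275×25 = 6875 mm². φR_n = 0.90 × 350 × 6875 = 2165.6 kN.
Governing: min(1650.7, 3969.0, 1881.6, 2568.4, 2165.6) = 1650.7 kN → bolt shear.

1650.7 kN (bolt shear governs)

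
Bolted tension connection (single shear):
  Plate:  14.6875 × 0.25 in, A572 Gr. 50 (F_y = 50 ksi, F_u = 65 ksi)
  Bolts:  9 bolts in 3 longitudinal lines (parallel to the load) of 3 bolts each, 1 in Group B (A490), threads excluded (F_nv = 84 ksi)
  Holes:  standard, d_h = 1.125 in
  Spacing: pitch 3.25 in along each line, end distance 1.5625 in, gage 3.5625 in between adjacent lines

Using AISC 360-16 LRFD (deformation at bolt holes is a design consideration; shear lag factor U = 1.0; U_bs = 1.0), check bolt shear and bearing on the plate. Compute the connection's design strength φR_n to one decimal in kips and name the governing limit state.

219.4 kips (bearing governs)

Bolt shear: A_b = π(1)²/4 = 0.7854 in². φR_n = 0.75 × 84 × 0.7854 × 9 × 1 = 445.3 kips.
Bearing (0.25 in plate, F_u = 65 ksi): end bolts L_c = 1.5625 − 1.125/2 = 1, R_n = min(1.2×1×0.25×65, 2.4×1×0.25×65) = 19.5 kips/bolt; interior L_c = 3.25 − 1.125 = 2.125, R_n = 39 kips/bolt. φR_n = 0.75 × (3×19.5 + 6×39) = 219.4 kips.
Governing: min(445.3, 219.4) = 219.4 kips → bearing.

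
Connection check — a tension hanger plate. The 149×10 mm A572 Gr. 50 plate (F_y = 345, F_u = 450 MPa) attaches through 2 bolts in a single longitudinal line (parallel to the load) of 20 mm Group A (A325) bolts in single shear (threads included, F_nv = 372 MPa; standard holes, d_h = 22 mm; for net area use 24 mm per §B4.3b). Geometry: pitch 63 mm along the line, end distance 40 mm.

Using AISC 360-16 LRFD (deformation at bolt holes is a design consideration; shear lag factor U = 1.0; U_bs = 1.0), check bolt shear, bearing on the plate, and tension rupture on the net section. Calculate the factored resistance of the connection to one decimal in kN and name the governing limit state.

175.3 kN (bolt shear governs)

Bolt shear: A_b = π(20)²/4 = 314.16 mm². φR_n = 0.75 × 372 × 314.16 × 2 × 1 = 175.3 kN.
Bearing (10 mm plate, F_u = 450 MPa): end bolts L_c = 40 − 22/2 = 29, R_n = min(1.2×29×10×450, 2.4×20×10×450) = 156.6 kN/bolt; interior L_c = 63 − 22 = 41, R_n = 216 kN/bolt. φR_n = 0.75 × (1×156.6 + 1×216) = 279.5 kN.
Tension rupture (net): A_n = (149 − 1×24)×10 = 1250 mm² (U = 1.0, A_e = A_n). φR_n = 0.75 × 450 × 1250 = 421.9 kN.
Governing: min(175.3, 279.5, 421.9) = 175.3 kN → bolt shear.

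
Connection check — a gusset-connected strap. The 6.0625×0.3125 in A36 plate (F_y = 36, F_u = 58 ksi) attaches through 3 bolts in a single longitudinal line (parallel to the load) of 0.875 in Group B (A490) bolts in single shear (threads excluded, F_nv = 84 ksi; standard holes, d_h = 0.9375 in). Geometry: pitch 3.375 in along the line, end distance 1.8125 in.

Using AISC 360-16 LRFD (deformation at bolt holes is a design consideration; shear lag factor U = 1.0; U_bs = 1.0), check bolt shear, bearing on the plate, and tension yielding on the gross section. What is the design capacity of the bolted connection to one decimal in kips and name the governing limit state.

61.4 kips (gross-section yield governs)

Bolt shear: A_b = π(0.875)²/4 = 0.60132 in². φR_n = 0.75 × 84 × 0.60132 × 3 × 1 = 113.6 kips.
Bearing (0.3125 in plate, F_u = 58 ksi): end bolts L_c = 1.8125 − 0.9375/2 = 1.34375, R_n = min(1.2×1.34375×0.3125×58, 2.4×0.875×0.3125×58) = 29.227 kips/bolt; interior L_c = 3.375 − 0.9375 = 2.4375, R_n = 38.063 kips/bolt. φR_n = 0.75 × (1×29.227 + 2×38.063) = 79.0 kips.
Tension yield (gross): A_g = 6.0625×0.3125 = 1.8945 in². φR_n = 0.90 × 36 × 1.8945 = 61.4 kips.
Governing: min(113.6, 79.0, 61.4) = 61.4 kips → gross-section yield.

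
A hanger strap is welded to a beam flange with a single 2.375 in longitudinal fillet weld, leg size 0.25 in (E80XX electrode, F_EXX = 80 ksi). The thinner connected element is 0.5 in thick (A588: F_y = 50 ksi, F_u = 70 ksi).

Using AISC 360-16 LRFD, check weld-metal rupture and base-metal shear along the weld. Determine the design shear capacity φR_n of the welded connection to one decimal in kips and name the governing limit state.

15.1 kips (weld metal governs)

Weld metal: throat = 0.707×0.25 = 0.17675 in, L = 2.375 in. φR_n = 0.75 × 0.6 × 80 × 0.17675 × 2.375 = 15.1 kips.
Base metal shear (0.5 in plate): yield φR_n = 1.0×0.6×50×0.5×2.375 = 35.6 kips; rupture φR_n = 0.75×0.6×70×0.5×2.375 = 37.4 kips; take 35.6 kips (yield).
Governing: min(15.1, 35.6) = 15.1 kips → weld metal.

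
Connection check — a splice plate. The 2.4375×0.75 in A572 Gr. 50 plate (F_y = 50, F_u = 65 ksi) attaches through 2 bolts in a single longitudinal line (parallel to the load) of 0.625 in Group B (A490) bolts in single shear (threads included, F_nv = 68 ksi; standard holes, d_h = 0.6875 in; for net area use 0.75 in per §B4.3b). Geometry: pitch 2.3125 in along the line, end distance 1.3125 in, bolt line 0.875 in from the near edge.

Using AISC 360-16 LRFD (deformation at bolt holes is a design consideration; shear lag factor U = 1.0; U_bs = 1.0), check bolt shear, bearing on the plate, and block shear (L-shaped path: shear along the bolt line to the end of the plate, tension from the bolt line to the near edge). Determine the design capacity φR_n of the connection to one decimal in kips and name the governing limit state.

31.3 kips (bolt shear governs)

Bolt shear: A_b = π(0.625)²/4 = 0.3068 in². φR_n = 0.75 × 68 × 0.3068 × 2 × 1 = 31.3 kips.
Bearing (0.75 in plate, F_u = 65 ksi): end bolts L_c = 1.3125 − 0.6875/2 = 0.96875, R_n = min(1.2×0.96875×0.75×65, 2.4×0.625×0.75×65) = 56.672 kips/bolt; interior L_c = 2.3125 − 0.6875 = 1.625, R_n = 73.125 kips/bolt. φR_n = 0.75 × (1×56.672 + 1×73.125) = 97.3 kips.
Block shear: shear path 1×[1.3125+1×2.3125] = 1×3.625 in, A_gv = 2.7188, A_nv = 1×(3.625 − 1.5×0.75)×0.75 = 1.875 in²; tension to near edge: (0.875 − 0.5×0.75)×0.75 = 0.375 in². R_n = min(0.6×65×1.875, 0.6×50×2.7188) + 1.0×65×0.375 = min(73.125, 81.564) + 24.375 = 97.5 kips. φR_n = 0.75 × 97.5 = 73.1 kips.
Governing: min(31.3, 97.3, 73.1) = 31.3 kips → bolt shear.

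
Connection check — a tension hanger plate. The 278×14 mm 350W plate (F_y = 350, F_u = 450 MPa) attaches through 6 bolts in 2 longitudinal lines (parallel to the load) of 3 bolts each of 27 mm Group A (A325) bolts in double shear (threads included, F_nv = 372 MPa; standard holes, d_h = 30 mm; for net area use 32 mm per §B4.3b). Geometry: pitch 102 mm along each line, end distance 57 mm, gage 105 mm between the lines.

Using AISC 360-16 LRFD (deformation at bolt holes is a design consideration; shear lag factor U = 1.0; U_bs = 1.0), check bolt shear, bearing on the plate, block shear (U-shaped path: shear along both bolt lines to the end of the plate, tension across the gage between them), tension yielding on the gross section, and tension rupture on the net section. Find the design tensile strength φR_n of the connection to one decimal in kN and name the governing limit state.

1011.2 kN (net-section rupture governs)

Bolt shear: A_b = π(27)²/4 = 572.56 mm². φR_n = 0.75 × 372 × 572.56 × 6 × 2 = 1916.9 kN.
Bearing (14 mm plate, F_u = 450 MPa): end bolts L_c = 57 − 30/2 = 42, R_n = min(1.2×42×14×450, 2.4×27×14×450) = 317.52 kN/bolt; interior L_c = 102 − 30 = 72, R_n = 408.24 kN/bolt. φR_n = 0.75 × (2×317.52 + 4×408.24) = 1701.0 kN.
Block shear: shear path 2×[57+2×102] = 2×261 mm, A_gv = 7308, A_nv = 2×(261 − 2.5×32)×14 = 5068 mm²; tension across gage: (105 − 1×32)×14 = 1022 mm². R_n = min(0.6×450×5068, 0.6×350×7308) + 1.0×450×1022 = min(1368.4, 1534.7) + 459.9 = 1828.3 kN. φR_n = 0.75 × 1828.3 = 1371.2 kN.
Tension yield (gross): A_g = 278×14 = 3892 mm². φR_n = 0.90 × 350 × 3892 = 1226.0 kN.
Tension rupture (net): A_n = (278 − 2×32)×14 = 2996 mm² (U = 1.0, A_e = A_n). φR_n = 0.75 × 450 × 2996 = 1011.2 kN.
Governing: min(1916.9, 1701.0, 1371.2, 1226.0, 1011.2) = 1011.2 kN → net-section rupture.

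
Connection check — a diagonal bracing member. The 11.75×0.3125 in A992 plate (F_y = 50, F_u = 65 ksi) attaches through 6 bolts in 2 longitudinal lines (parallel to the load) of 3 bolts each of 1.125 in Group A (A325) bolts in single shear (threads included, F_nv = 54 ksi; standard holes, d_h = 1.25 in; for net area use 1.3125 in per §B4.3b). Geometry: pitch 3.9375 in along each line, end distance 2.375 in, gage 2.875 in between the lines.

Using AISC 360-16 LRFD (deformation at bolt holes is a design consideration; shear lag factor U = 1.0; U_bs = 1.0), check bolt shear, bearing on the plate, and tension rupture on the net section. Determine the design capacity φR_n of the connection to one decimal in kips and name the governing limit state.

139.0 kips (net-section rupture governs)

Bolt shear: A_b = π(1.125)²/4 = 0.99402 in². φR_n = 0.75 × 54 × 0.99402 × 6 × 1 = 241.5 kips.
Bearing (0.3125 in plate, F_u = 65 ksi): end bolts L_c = 2.375 − 1.25/2 = 1.75, R_n = min(1.2×1.75×0.3125×65, 2.4×1.125×0.3125×65) = 42.656 kips/bolt; interior L_c = 3.9375 − 1.25 = 2.6875, R_n = 54.844 kips/bolt. φR_n = 0.75 × (2×42.656 + 4×54.844) = 228.5 kips.
Tension rupture (net): A_n = (11.75 − 2×1.3125)×0.3125 = 2.8516 in² (U = 1.0, A_e = A_n). φR_n = 0.75 × 65 × 2.8516 = 139.0 kips.
Governing: min(241.5, 228.5, 139.0) = 139.0 kips → net-section rupture.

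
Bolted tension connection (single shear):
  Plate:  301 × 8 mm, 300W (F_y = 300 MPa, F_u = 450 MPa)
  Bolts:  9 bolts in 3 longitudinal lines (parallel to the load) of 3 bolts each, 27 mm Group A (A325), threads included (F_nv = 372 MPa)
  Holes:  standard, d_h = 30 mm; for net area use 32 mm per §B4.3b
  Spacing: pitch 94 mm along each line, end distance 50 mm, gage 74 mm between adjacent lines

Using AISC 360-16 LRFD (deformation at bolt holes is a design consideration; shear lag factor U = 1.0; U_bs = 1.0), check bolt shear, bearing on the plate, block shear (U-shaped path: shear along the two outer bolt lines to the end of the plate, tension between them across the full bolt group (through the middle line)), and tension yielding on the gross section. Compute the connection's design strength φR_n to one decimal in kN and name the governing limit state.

Bolt shear: A_b = π(27)²/4 = 572.56 mm². φR_n = 0.75 × 372 × 572.56 × 9 × 1 = 1437.7 kN.
Bearing (8 mm plate, F_u = 450 MPa): end bolts L_c = 50 − 30/2 = 35, R_n = min(1.2×35×8×450, 2.4×27×8×450) = 151.2 kN/bolt; interior L_c = 94 − 30 = 64, R_n = 233.28 kN/bolt. φR_n = 0.75 × (3×151.2 + 6×233.28) = 1390.0 kN.
Block shear: shear path 2×[50+2×94] = 2×238 mm, A_gv = 3808, A_nv = 2×(238 − 2.5×32)×8 = 2528 mm²; tension across gage: (148 − 2×32)×8 = 672 mm². R_n = min(0.6×450×2528, 0.6×300×3808) + 1.0×450×672 = min(682.56, 685.44) + 302.4 = 984.96 kN. φR_n = 0.75 × 984.96 = 738.7 kN.
Tension yield (gross): A_g = 301×8 = 2408 mm². φR_n = 0.90 × 300 × 2408 = 650.2 kN.
Governing: min(1437.7, 1390.0, 738.7, 650.2) = 650.2 kN → gross-section yield.

650.2 kN (gross-section yield governs)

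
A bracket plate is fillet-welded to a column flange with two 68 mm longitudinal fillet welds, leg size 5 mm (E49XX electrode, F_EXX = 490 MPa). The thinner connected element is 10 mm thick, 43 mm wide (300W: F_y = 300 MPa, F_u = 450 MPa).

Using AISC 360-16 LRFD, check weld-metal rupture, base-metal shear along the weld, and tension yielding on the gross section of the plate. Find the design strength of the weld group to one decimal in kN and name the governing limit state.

Weld metal: throat = 0.707×5 = 3.535 mm, L = 2×68 = 136 mm. φR_n = 0.75 × 0.6 × 490 × 3.535 × 136 = 106.0 kN.
Base metal shear (10 mm plate): yield φR_n = 1.0×0.6×300×10×136 = 244.8 kN; rupture φR_n = 0.75×0.6×450×10×136 = 275.4 kN; take 244.8 kN (yield).
Tension yield (gross): A_g = 43×10 = 430 mm². φR_n = 0.90 × 300 × 430 = 116.1 kN.
Governing: min(106.0, 244.8, 116.1) = 106.0 kN → weld metal.

106.0 kN (weld metal governs)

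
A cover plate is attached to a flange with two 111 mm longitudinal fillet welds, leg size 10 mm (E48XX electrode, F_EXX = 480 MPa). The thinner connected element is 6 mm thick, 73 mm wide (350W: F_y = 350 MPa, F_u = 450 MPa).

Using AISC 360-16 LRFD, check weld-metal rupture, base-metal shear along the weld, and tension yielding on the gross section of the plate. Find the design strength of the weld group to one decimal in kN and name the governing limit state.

138.0 kN (gross-section yield governs)

Weld metal: throat = 0.707×10 = 7.07 mm, L = 2×111 = 222 mm. φR_n = 0.75 × 0.6 × 480 × 7.07 × 222 = 339.0 kN.
Base metal shear (6 mm plate): yield φR_n = 1.0×0.6×350×6×222 = 279.7 kN; rupture φR_n = 0.75×0.6×450×6×222 = 269.7 kN; take 269.7 kN (rupture).
Tension yield (gross): A_g = 73×6 = 438 mm². φR_n = 0.90 × 350 × 438 = 138.0 kN.
Governing: min(339.0, 269.7, 138.0) = 138.0 kN → gross-section yield.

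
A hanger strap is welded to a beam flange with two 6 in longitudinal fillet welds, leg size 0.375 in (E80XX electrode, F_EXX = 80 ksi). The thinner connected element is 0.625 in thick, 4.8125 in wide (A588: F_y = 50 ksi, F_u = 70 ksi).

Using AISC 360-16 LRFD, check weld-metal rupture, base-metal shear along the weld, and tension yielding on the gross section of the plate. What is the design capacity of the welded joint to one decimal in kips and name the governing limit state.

Weld metal: throat = 0.707×0.375 = 0.26513 in, L = 2×6 = 12 in. φR_n = 0.75 × 0.6 × 80 × 0.26513 × 12 = 114.5 kips.
Base metal shear (0.625 in plate): yield φR_n = 1.0×0.6×50×0.625×12 = 225.0 kips; rupture φR_n = 0.75×0.6×70×0.625×12 = 236.3 kips; take 225.0 kips (yield).
Tension yield (gross): A_g = 4.8125×0.625 = 3.0078 in². φR_n = 0.90 × 50 × 3.0078 = 135.4 kips.
Governing: min(114.5, 225.0, 135.4) = 114.5 kips → weld metal.

114.5 kips (weld metal governs)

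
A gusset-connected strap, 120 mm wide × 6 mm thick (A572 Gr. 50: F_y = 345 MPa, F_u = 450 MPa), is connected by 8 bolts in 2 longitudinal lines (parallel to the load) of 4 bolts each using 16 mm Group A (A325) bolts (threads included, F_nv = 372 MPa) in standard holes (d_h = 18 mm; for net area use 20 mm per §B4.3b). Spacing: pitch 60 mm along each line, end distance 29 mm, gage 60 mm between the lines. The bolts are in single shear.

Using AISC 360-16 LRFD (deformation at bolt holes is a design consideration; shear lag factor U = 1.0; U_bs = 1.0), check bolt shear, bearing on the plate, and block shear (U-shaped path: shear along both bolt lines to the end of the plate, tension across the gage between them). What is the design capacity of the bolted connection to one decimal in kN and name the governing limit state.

Bolt shear: A_b = π(16)²/4 = 201.06 mm². φR_n = 0.75 × 372 × 201.06 × 8 × 1 = 448.8 kN.
Bearing (6 mm plate, F_u = 450 MPa): end bolts L_c = 29 − 18/2 = 20, R_n = min(1.2×20×6×450, 2.4×16×6×450) = 64.8 kN/bolt; interior L_c = 60 − 18 = 42, R_n = 103.68 kN/bolt. φR_n = 0.75 × (2×64.8 + 6×103.68) = 563.8 kN.
Block shear: shear path 2×[29+3×60] = 2×209 mm, A_gv = 2508, A_nv = 2×(209 − 3.5×20)×6 = 1668 mm²; tension across gage: (60 − 1×20)×6 = 240 mm². R_n = min(0.6×450×1668, 0.6×345×2508) + 1.0×450×240 = min(450.36, 519.16) + 108 = 558.36 kN. φR_n = 0.75 × 558.36 = 418.8 kN.
Governing: min(448.8, 563.8, 418.8) = 418.8 kN → block shear.

418.8 kN (block shear governs)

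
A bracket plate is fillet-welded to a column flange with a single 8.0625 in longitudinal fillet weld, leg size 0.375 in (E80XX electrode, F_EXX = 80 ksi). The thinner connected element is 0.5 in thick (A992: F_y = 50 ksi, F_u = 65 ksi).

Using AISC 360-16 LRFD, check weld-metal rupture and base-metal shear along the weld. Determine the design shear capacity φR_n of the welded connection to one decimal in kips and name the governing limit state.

77.0 kips (weld metal governs)

Weld metal: throat = 0.707×0.375 = 0.26513 in, L = 8.0625 in. φR_n = 0.75 × 0.6 × 80 × 0.26513 × 8.0625 = 77.0 kips.
Base metal shear (0.5 in plate): yield φR_n = 1.0×0.6×50×0.5×8.0625 = 120.9 kips; rupture φR_n = 0.75×0.6×65×0.5×8.0625 = 117.9 kips; take 117.9 kips (rupture).
Governing: min(77.0, 117.9) = 77.0 kips → weld metal.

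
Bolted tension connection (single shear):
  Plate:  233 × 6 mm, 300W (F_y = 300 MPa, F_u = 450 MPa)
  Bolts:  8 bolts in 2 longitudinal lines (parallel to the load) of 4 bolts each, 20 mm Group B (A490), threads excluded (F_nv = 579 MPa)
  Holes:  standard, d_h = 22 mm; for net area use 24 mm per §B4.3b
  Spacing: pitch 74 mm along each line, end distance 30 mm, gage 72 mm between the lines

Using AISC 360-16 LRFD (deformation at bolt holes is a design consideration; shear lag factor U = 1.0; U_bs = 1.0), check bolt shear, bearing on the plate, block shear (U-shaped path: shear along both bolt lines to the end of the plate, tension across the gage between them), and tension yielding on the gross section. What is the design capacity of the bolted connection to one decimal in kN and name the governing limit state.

377.5 kN (gross-section yield governs)

Bolt shear: A_b = π(20)²/4 = 314.16 mm². φR_n = 0.75 × 579 × 314.16 × 8 × 1 = 1091.4 kN.
Bearing (6 mm plate, F_u = 450 MPa): end bolts L_c = 30 − 22/2 = 19, R_n = min(1.2×19×6×450, 2.4×20×6×450) = 61.56 kN/bolt; interior L_c = 74 − 22 = 52, R_n = 129.6 kN/bolt. φR_n = 0.75 × (2×61.56 + 6×129.6) = 675.5 kN.
Block shear: shear path 2×[30+3×74] = 2×252 mm, A_gv = 3024, A_nv = 2×(252 − 3.5×24)×6 = 2016 mm²; tension across gage: (72 − 1×24)×6 = 288 mm². R_n = min(0.6×450×2016, 0.6×300×3024) + 1.0×450×288 = min(544.32, 544.32) + 129.6 = 673.92 kN. φR_n = 0.75 × 673.92 = 505.4 kN.
Tension yield (gross): A_g = 233×6 = 1398 mm². φR_n = 0.90 × 300 × 1398 = 377.5 kN.
Governing: min(1091.4, 675.5, 505.4, 377.5) = 377.5 kN → gross-section yield.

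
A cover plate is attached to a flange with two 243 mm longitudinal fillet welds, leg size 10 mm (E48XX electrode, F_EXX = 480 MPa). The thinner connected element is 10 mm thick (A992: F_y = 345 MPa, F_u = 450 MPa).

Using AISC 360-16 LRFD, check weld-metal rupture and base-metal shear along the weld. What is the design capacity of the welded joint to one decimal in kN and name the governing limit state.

Weld metal: throat = 0.707×10 = 7.07 mm, L = 2×243 = 486 mm. φR_n = 0.75 × 0.6 × 480 × 7.07 × 486 = 742.2 kN.
Base metal shear (10 mm plate): yield φR_n = 1.0×0.6×345×10×486 = 1006.0 kN; rupture φR_n = 0.75×0.6×450×10×486 = 984.2 kN; take 984.2 kN (rupture).
Governing: min(742.2, 984.2) = 742.2 kN → weld metal.

742.2 kN (weld metal governs)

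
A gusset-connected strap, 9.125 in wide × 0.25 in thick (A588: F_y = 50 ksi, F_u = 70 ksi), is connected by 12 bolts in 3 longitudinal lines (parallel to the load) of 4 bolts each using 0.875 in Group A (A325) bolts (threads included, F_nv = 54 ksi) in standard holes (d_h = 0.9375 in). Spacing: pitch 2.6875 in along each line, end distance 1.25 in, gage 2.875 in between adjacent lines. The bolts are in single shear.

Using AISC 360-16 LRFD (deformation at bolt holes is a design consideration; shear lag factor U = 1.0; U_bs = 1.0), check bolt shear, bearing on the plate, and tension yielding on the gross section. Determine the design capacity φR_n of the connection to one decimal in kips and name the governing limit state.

Bolt shear: A_b = π(0.875)²/4 = 0.60132 in². φR_n = 0.75 × 54 × 0.60132 × 12 × 1 = 292.2 kips.
Bearing (0.25 in plate, F_u = 70 ksi): end bolts L_c = 1.25 − 0.9375/2 = 0.78125, R_n = min(1.2×0.78125×0.25×70, 2.4×0.875×0.25×70) = 16.406 kips/bolt; interior L_c = 2.6875 − 0.9375 = 1.75, R_n = 36.75 kips/bolt. φR_n = 0.75 × (3×16.406 + 9×36.75) = 285.0 kips.
Tension yield (gross): A_g = 9.125×0.25 = 2.2813 in². φR_n = 0.90 × 50 × 2.2813 = 102.7 kips.
Governing: min(292.2, 285.0, 102.7) = 102.7 kips → gross-section yield.

102.7 kips (gross-section yield governs)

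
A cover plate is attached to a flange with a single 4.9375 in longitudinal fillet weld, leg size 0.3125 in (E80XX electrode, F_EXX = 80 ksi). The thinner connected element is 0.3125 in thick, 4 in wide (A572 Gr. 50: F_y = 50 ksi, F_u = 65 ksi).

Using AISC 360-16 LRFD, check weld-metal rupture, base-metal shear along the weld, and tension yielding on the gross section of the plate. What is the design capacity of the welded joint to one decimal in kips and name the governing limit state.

Weld metal: throat = 0.707×0.3125 = 0.22094 in, L = 4.9375 in. φR_n = 0.75 × 0.6 × 80 × 0.22094 × 4.9375 = 39.3 kips.
Base metal shear (0.3125 in plate): yield φR_n = 1.0×0.6×50×0.3125×4.9375 = 46.3 kips; rupture φR_n = 0.75×0.6×65×0.3125×4.9375 = 45.1 kips; take 45.1 kips (rupture).
Tension yield (gross): A_g = 4×0.3125 = 1.25 in². φR_n = 0.90 × 50 × 1.25 = 56.3 kips.
Governing: min(39.3, 45.1, 56.3) = 39.3 kips → weld metal.

39.3 kips (weld metal governs)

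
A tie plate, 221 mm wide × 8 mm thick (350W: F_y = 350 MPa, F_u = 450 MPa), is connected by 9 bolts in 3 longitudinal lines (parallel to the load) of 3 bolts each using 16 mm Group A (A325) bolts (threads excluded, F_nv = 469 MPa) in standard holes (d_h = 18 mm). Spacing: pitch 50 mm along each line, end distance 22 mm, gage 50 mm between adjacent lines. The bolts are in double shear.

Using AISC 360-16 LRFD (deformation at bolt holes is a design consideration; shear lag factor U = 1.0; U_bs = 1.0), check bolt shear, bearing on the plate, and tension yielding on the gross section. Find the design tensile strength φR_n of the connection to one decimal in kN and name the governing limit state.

Bolt shear: A_b = π(16)²/4 = 201.06 mm². φR_n = 0.75 × 469 × 201.06 × 9 × 2 = 1273.0 kN.
Bearing (8 mm plate, F_u = 450 MPa): end bolts L_c = 22 − 18/2 = 13, R_n = min(1.2×13×8×450, 2.4×16×8×450) = 56.16 kN/bolt; interior L_c = 50 − 18 = 32, R_n = 138.24 kN/bolt. φR_n = 0.75 × (3×56.16 + 6×138.24) = 748.4 kN.
Tension yield (gross): A_g = 221×8 = 1768 mm². φR_n = 0.90 × 350 × 1768 = 556.9 kN.
Governing: min(1273.0, 748.4, 556.9) = 556.9 kN → gross-section yield.

556.9 kN (gross-section yield governs)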